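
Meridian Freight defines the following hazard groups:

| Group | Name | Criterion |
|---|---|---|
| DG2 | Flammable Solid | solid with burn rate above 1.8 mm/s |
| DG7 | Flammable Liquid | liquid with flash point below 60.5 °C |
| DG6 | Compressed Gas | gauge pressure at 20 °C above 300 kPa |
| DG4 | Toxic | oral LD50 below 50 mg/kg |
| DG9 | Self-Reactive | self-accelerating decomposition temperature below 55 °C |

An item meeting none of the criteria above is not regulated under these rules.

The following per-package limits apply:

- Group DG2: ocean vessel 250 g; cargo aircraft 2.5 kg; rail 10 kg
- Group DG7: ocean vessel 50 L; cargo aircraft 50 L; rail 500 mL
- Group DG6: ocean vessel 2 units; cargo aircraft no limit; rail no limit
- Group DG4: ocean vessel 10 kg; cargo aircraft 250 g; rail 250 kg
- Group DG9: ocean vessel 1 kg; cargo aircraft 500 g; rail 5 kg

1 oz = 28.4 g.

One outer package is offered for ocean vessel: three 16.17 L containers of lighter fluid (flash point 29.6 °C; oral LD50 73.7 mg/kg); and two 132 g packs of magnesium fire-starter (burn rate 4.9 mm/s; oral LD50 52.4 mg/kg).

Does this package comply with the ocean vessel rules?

No

Lighter fluid: flash point 29.6 °C < 60.5 °C → Group DG7 (Flammable Liquid).
Burn rate 4.9 mm/s meets the Group DG2 criterion (Flammable Solid), so the magnesium fire-starter is Group DG2.
Group DG2 quantity: two 132 g packs = 264 g.
264 g > 250 g (ocean vessel limit, Group DG2) — over the limit.
Group DG7 quantity: three 16.17 L containers = 48.51 L.
That is within the Group DG7 ocean vessel limit of 50 L.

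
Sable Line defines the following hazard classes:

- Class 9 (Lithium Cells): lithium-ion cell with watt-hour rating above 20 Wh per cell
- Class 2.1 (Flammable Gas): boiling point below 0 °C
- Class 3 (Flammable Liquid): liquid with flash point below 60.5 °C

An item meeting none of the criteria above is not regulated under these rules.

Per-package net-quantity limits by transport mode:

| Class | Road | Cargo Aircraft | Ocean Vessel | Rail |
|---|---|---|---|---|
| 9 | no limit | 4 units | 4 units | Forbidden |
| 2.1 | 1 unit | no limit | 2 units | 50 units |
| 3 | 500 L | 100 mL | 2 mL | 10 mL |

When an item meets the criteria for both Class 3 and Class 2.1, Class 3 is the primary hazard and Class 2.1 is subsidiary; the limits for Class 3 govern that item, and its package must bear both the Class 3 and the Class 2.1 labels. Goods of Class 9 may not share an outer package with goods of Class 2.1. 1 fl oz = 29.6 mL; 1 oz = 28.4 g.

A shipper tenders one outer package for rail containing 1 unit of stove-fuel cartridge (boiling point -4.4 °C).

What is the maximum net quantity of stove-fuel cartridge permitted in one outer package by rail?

The stove-fuel cartridge has boiling point -4.4 °C, which is < 0 °C, so it is Class 2.1 (Flammable Gas).
The rail limit for Class 2.1 is 50 units.

50 units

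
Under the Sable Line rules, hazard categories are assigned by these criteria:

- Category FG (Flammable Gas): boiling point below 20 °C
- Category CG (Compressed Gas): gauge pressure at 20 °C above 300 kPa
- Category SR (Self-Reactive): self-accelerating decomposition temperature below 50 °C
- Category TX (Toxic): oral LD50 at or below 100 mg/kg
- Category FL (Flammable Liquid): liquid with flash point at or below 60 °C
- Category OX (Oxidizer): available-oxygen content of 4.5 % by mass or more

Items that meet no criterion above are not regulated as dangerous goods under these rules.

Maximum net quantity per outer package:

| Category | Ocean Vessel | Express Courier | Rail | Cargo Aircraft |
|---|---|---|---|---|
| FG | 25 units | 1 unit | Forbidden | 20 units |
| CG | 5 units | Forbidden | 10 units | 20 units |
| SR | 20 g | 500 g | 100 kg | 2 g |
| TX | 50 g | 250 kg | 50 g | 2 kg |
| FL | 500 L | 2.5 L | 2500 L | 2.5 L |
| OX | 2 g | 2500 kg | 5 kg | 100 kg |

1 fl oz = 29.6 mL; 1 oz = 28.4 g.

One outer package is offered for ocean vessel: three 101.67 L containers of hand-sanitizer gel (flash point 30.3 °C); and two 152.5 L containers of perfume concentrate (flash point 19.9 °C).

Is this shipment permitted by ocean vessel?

No

Hand-sanitizer gel: flash point 30.3 °C ≤ 60 °C → Category FL (Flammable Liquid).
With flash point 19.9 °C (≤ 60 °C), the perfume concentrate falls in Category FL.
Category FL net quantity: (three 101.67 L containers = 305.01 L) + (two 152.5 L containers = 305 L) = 610.01 L.
610.01 L exceeds the ocean vessel limit of 500 L for Category FL.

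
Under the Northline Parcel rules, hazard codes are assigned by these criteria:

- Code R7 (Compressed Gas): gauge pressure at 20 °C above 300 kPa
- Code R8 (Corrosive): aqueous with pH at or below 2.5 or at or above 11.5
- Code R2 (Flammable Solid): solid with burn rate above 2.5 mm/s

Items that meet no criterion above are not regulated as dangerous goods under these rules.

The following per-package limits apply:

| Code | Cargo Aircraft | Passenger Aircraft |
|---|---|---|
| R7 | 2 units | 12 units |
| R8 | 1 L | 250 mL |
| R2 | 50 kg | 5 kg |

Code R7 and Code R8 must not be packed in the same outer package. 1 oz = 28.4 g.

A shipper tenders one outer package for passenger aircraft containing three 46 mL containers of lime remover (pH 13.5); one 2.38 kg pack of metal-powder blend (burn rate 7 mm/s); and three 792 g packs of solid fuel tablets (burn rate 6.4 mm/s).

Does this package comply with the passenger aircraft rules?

Yes

With pH 13.5 (≥ 11.5), the lime remover falls in Code R8.
With burn rate 7 mm/s (> 2.5 mm/s), the metal-powder blend falls in Code R2.
The solid fuel tablets have burn rate 6.4 mm/s, which is > 2.5 mm/s, so they are Code R2 (Flammable Solid).
Code R2 net quantity: 2.38 kg + (three 792 g packs = 2.376 kg) = 4.756 kg.
That is within the Code R2 passenger aircraft limit of 5 kg.
Code R8 quantity: three 46 mL containers = 138 mL.
138 mL ≤ 250 mL (passenger aircraft limit, Code R8) — within limit.
The segregation rule (Code R7 with Code R8) does not apply to Code R2 with Code R8.
Every hazard code is within its passenger aircraft limit and no segregation rule is violated.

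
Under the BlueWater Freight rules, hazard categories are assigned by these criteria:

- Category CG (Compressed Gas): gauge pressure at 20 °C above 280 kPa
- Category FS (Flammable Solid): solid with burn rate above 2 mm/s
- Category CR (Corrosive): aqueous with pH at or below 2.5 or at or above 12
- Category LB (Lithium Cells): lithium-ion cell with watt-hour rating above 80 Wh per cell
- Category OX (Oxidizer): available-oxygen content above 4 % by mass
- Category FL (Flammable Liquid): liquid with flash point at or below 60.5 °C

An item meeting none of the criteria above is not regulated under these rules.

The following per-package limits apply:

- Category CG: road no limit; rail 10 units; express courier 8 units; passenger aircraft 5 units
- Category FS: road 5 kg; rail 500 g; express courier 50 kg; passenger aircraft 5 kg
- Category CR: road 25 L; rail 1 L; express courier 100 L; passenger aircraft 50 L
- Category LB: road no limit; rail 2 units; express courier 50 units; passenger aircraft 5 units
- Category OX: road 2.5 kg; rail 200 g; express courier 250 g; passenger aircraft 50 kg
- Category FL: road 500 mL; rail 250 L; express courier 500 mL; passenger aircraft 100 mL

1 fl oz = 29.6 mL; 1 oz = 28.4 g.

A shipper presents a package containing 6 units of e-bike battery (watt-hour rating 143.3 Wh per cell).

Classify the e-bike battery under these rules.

With watt-hour rating 143.3 Wh per cell (> 80 Wh per cell), the e-bike battery falls in Category LB.

Category LB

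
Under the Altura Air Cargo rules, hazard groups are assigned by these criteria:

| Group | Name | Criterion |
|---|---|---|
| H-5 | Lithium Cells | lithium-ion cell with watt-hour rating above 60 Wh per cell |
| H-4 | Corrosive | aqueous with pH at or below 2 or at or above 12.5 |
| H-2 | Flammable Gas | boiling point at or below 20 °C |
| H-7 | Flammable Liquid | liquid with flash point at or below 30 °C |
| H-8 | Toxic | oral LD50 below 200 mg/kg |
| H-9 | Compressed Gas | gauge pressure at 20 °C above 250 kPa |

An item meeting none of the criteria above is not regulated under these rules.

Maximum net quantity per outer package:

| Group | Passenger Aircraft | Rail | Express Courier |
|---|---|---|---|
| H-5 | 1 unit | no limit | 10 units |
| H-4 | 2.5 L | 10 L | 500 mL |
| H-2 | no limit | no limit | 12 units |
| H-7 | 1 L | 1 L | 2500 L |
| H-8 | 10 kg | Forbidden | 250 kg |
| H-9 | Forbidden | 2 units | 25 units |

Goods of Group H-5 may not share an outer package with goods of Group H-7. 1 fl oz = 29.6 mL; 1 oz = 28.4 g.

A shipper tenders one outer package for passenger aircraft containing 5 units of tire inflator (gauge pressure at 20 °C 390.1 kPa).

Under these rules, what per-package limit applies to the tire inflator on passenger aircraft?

Forbidden

Tire inflator: gauge pressure at 20 °C 390.1 kPa > 250 kPa → Group H-9 (Compressed Gas).
The passenger aircraft limit for Group H-9 is Forbidden.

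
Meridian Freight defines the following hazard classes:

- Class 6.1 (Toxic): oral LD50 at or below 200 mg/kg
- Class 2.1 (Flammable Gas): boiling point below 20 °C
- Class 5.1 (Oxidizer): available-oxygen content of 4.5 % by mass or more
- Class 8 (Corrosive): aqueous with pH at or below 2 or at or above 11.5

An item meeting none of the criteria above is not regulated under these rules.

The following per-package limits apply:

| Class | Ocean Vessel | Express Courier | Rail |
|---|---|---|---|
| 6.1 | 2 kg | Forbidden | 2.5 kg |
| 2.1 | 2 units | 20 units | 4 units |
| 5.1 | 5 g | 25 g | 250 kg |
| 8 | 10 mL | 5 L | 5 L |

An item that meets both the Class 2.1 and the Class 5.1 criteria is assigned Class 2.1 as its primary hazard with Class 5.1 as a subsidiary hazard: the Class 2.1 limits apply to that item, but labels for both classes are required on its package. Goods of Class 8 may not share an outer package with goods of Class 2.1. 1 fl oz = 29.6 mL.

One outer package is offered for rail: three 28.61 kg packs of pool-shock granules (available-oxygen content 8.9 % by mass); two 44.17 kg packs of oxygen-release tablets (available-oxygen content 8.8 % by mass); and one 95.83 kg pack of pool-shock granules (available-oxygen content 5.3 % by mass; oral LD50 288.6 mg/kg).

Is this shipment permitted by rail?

Available-oxygen content 8.9 % by mass meets the Class 5.1 criterion (Oxidizer), so the pool-shock granules are Class 5.1.
With available-oxygen content 8.8 % by mass (≥ 4.5 % by mass), the oxygen-release tablets fall in Class 5.1.
Pool-shock granules: available-oxygen content 5.3 % by mass ≥ 4.5 % by mass → Class 5.1 (Oxidizer).
Total Class 5.1: (three 28.61 kg packs = 85.83 kg) + (two 44.17 kg packs = 88.34 kg) + 95.83 kg = 270 kg.
That exceeds the Class 5.1 rail limit of 250 kg.

No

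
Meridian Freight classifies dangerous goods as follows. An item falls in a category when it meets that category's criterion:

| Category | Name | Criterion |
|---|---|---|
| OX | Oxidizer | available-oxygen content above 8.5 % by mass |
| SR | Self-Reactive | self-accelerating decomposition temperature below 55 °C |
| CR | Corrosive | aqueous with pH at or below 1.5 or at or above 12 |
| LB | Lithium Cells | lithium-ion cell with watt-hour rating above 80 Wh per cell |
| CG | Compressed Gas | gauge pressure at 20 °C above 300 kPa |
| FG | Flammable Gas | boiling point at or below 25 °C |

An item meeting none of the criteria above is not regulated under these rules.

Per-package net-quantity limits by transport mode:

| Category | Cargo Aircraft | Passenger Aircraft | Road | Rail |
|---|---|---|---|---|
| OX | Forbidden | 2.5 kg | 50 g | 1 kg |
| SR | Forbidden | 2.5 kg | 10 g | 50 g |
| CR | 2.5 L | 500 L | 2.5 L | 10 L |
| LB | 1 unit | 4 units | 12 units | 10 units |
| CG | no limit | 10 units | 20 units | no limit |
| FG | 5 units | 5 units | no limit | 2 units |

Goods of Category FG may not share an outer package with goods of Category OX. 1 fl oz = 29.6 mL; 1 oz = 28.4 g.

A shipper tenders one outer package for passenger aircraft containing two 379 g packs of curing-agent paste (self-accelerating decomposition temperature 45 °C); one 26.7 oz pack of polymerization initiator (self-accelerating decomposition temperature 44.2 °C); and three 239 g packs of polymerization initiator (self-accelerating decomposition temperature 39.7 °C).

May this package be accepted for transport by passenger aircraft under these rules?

Self-accelerating decomposition temperature 45 °C meets the Category SR criterion (Self-Reactive), so the curing-agent paste is Category SR.
Self-accelerating decomposition temperature 44.2 °C meets the Category SR criterion (Self-Reactive), so the polymerization initiator is Category SR.
Self-accelerating decomposition temperature 39.7 °C meets the Category SR criterion (Self-Reactive), so the polymerization initiator is Category SR.
Total Category SR: (two 379 g packs = 758 g) + (one 26.7 oz pack = 758.28 g) + (three 239 g packs = 717 g) = 2233.28 g.
That is within the Category SR passenger aircraft limit of 2.5 kg.

Yes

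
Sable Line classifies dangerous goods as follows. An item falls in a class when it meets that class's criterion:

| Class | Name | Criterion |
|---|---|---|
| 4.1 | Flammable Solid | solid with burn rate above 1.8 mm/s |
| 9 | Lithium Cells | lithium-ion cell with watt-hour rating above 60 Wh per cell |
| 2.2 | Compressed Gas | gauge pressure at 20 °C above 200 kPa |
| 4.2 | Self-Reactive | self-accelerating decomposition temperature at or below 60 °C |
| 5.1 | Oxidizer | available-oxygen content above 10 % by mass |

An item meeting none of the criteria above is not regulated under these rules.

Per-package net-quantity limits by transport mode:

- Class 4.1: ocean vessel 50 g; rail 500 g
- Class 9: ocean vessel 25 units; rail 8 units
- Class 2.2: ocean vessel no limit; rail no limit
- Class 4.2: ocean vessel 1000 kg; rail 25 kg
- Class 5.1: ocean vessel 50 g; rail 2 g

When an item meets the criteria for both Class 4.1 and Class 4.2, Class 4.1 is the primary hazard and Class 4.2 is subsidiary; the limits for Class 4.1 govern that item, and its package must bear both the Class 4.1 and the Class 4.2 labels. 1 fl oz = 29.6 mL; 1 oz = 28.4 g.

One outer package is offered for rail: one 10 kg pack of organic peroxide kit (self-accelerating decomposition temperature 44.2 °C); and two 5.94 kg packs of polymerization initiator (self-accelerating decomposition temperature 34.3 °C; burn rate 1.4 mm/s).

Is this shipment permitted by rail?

Yes

The organic peroxide kit has self-accelerating decomposition temperature 44.2 °C, which is ≤ 60 °C, so it is Class 4.2 (Self-Reactive).
The polymerization initiator has self-accelerating decomposition temperature 34.3 °C, which is ≤ 60 °C, so it is Class 4.2 (Self-Reactive).
Total Class 4.2: 10 kg + (two 5.94 kg packs = 11.88 kg) = 21.88 kg.
That is within the Class 4.2 rail limit of 25 kg.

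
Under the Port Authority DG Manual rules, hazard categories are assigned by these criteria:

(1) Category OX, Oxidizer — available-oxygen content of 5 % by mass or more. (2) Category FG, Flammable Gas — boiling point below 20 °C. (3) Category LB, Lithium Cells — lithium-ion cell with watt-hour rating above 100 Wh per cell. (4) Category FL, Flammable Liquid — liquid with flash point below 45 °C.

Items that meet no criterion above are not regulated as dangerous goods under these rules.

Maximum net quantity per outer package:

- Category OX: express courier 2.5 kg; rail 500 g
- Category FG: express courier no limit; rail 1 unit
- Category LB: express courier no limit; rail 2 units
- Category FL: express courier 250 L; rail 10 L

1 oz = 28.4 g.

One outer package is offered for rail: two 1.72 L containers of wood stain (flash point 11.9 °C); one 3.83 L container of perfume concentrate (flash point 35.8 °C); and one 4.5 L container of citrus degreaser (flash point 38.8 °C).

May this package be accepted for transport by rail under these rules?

No

Flash point 11.9 °C meets the Category FL criterion (Flammable Liquid), so the wood stain is Category FL.
Perfume concentrate: flash point 35.8 °C < 45 °C → Category FL (Flammable Liquid).
Flash point 38.8 °C meets the Category FL criterion (Flammable Liquid), so the citrus degreaser is Category FL.
Total Category FL: (two 1.72 L containers = 3.44 L) + 3.83 L + 4.5 L = 11.77 L.
That exceeds the Category FL rail limit of 10 L.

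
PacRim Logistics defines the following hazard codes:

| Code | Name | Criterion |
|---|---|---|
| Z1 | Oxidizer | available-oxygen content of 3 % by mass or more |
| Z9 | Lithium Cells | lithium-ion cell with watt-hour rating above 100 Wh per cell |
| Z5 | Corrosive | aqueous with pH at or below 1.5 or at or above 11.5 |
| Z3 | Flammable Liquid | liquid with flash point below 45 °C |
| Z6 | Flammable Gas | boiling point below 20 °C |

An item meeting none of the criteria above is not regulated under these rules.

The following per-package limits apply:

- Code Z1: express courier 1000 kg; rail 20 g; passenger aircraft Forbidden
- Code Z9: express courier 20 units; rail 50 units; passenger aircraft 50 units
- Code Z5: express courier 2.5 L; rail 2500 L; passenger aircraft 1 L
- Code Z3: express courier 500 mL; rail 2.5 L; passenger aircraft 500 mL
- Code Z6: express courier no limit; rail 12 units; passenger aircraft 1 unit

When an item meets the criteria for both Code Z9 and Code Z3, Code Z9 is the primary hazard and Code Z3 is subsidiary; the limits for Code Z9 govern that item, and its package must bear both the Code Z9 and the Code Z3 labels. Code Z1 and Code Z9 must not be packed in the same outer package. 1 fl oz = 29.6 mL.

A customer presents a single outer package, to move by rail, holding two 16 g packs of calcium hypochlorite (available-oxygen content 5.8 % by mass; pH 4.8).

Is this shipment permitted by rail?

No

The calcium hypochlorite has available-oxygen content 5.8 % by mass, which is ≥ 3 % by mass, so it is Code Z1 (Oxidizer).
Code Z1 quantity: two 16 g packs = 32 g.
32 g > 20 g (rail limit, Code Z1) — over the limit.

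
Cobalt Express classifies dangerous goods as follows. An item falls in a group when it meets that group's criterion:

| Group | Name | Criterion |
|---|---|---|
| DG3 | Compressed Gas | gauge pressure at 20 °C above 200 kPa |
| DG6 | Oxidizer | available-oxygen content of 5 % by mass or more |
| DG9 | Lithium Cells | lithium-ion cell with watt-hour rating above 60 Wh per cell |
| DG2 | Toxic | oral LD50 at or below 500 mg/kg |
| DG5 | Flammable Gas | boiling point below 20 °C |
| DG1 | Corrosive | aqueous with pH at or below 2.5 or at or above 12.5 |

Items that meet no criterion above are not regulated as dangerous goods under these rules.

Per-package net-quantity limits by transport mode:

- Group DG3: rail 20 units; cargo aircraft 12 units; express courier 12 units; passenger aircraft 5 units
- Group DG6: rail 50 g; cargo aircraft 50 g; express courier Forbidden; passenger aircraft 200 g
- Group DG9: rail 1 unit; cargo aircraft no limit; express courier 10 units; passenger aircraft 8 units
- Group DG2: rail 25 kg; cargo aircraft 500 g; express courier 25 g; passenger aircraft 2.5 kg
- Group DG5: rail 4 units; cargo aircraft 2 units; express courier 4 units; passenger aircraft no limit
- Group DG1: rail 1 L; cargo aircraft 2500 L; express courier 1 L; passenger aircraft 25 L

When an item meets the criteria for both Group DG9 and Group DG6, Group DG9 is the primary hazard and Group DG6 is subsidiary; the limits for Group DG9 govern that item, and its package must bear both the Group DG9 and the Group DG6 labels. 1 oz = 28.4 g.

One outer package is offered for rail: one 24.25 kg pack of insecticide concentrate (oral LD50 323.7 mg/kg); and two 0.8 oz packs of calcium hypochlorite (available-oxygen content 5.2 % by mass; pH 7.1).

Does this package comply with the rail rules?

Insecticide concentrate: oral LD50 323.7 mg/kg ≤ 500 mg/kg → Group DG2 (Toxic).
Available-oxygen content 5.2 % by mass meets the Group DG6 criterion (Oxidizer), so the calcium hypochlorite is Group DG6.
Group DG6 quantity: two 0.8 oz packs = 45.44 g.
45.44 g ≤ 50 g (rail limit, Group DG6) — within limit.
Group DG2 quantity: 24.25 kg.
24.25 kg ≤ 25 kg (rail limit, Group DG2) — within limit.
Every hazard group is within its rail limit and no segregation rule is violated.

Yes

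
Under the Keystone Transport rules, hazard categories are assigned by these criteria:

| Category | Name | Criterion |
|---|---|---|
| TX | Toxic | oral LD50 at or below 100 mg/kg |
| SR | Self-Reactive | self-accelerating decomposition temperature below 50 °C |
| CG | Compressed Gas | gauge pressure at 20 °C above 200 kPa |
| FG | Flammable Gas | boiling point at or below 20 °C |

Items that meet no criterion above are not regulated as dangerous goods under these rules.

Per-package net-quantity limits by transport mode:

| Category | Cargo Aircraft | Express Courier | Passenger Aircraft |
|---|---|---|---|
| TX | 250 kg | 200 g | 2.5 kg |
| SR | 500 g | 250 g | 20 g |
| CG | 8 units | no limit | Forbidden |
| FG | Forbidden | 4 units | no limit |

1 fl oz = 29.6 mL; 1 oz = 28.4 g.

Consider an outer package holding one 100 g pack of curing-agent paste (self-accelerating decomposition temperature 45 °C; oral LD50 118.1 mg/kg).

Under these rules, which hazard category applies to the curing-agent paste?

Self-accelerating decomposition temperature 45 °C meets the Category SR criterion (Self-Reactive), so the curing-agent paste is Category SR.

Category SR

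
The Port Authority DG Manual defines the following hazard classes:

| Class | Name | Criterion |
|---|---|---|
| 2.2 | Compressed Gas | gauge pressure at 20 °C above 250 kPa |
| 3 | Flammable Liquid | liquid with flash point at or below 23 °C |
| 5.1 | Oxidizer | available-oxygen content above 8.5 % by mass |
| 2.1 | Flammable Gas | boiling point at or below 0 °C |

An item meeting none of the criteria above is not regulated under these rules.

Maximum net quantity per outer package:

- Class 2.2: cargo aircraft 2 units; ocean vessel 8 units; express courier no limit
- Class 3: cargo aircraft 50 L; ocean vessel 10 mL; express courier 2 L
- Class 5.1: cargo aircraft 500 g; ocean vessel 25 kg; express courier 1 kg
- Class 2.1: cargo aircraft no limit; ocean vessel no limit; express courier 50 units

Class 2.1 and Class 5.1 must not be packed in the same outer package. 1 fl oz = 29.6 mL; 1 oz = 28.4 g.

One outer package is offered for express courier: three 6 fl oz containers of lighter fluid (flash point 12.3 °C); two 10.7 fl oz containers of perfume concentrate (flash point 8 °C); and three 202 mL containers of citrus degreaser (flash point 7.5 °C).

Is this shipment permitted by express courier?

The lighter fluid has flash point 12.3 °C, which is ≤ 23 °C, so it is Class 3 (Flammable Liquid).
The perfume concentrate has flash point 8 °C, which is ≤ 23 °C, so it is Class 3 (Flammable Liquid).
Citrus degreaser: flash point 7.5 °C ≤ 23 °C → Class 3 (Flammable Liquid).
Total Class 3: (three 6 fl oz containers = 532.8 mL) + (two 10.7 fl oz containers = 633.44 mL) + (three 202 mL containers = 606 mL) = 1772.24 mL.
1772.24 mL ≤ 2 L (express courier limit, Class 3) — within limit.

Yes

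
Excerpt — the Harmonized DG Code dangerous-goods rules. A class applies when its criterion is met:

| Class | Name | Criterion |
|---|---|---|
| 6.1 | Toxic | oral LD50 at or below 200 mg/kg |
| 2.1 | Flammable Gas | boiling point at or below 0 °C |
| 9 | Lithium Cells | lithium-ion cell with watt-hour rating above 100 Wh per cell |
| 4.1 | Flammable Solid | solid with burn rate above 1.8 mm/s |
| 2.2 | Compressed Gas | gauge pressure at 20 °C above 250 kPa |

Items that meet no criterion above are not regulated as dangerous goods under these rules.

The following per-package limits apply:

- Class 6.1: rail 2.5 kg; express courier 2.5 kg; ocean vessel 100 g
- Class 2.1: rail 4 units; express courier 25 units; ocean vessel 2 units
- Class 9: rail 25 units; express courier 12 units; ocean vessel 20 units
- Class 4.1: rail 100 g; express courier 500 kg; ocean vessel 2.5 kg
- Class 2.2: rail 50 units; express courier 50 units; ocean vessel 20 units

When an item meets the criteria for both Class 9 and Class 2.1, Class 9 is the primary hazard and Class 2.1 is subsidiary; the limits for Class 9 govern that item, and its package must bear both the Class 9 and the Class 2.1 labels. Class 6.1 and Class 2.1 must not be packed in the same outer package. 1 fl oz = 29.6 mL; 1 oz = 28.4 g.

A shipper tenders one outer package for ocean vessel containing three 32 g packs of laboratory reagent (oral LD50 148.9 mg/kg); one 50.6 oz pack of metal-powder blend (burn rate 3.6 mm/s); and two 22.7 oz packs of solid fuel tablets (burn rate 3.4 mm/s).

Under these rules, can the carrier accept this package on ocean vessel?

The laboratory reagent has oral LD50 148.9 mg/kg, which is ≤ 200 mg/kg, so it is Class 6.1 (Toxic).
The metal-powder blend has burn rate 3.6 mm/s, which is > 1.8 mm/s, so it is Class 4.1 (Flammable Solid).
The solid fuel tablets have burn rate 3.4 mm/s, which is > 1.8 mm/s, so they are Class 4.1 (Flammable Solid).
Class 4.1 net quantity: (one 50.6 oz pack = 1437.04 g) + (two 22.7 oz packs = 1289.36 g) = 2726.4 g.
That exceeds the Class 4.1 ocean vessel limit of 2.5 kg.
Class 6.1 quantity: three 32 g packs = 96 g.
That is within the Class 6.1 ocean vessel limit of 100 g.
The segregation rule (Class 6.1 with Class 2.1) does not apply to Class 4.1 with Class 6.1.

No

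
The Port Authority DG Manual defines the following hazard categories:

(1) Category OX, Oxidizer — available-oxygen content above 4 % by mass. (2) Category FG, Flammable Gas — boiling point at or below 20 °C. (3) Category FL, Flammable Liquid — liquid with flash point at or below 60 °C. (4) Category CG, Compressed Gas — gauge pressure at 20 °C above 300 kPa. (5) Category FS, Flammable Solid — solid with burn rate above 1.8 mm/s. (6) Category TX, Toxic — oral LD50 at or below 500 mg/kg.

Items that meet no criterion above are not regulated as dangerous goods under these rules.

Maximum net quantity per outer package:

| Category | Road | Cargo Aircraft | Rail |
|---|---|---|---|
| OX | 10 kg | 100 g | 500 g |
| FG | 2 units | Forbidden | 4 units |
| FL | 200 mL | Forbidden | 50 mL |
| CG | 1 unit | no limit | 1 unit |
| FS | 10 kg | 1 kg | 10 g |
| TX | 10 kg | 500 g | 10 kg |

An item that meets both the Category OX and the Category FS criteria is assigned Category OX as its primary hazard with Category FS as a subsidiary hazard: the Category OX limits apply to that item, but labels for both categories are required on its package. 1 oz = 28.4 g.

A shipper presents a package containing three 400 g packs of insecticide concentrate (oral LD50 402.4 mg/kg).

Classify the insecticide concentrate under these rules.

The insecticide concentrate has oral LD50 402.4 mg/kg, which is ≤ 500 mg/kg, so it is Category TX (Toxic).

Category TX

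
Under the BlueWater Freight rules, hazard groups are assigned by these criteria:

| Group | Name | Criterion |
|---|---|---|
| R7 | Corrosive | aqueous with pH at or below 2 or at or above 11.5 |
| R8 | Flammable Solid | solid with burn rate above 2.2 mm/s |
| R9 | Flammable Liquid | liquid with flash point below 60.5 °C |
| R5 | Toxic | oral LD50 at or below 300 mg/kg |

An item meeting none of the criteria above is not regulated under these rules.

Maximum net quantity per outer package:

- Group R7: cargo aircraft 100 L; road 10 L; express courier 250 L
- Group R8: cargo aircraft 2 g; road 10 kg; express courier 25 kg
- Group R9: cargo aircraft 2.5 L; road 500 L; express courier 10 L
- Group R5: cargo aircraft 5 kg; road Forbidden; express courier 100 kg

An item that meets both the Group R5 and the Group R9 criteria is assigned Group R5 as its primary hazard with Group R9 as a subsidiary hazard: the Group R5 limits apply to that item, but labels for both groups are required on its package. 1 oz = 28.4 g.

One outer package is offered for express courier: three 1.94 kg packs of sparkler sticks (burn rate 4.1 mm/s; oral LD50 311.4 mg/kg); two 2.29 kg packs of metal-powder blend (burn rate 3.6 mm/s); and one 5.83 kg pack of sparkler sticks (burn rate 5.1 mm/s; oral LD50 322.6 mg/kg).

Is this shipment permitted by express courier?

Sparkler sticks: burn rate 4.1 mm/s > 2.2 mm/s → Group R8 (Flammable Solid).
The metal-powder blend has burn rate 3.6 mm/s, which is > 2.2 mm/s, so it is Group R8 (Flammable Solid).
The sparkler sticks have burn rate 5.1 mm/s, which is > 2.2 mm/s, so they are Group R8 (Flammable Solid).
Group R8 net quantity: (three 1.94 kg packs = 5.82 kg) + (two 2.29 kg packs = 4.58 kg) + 5.83 kg = 16.23 kg.
That is within the Group R8 express courier limit of 25 kg.

Yes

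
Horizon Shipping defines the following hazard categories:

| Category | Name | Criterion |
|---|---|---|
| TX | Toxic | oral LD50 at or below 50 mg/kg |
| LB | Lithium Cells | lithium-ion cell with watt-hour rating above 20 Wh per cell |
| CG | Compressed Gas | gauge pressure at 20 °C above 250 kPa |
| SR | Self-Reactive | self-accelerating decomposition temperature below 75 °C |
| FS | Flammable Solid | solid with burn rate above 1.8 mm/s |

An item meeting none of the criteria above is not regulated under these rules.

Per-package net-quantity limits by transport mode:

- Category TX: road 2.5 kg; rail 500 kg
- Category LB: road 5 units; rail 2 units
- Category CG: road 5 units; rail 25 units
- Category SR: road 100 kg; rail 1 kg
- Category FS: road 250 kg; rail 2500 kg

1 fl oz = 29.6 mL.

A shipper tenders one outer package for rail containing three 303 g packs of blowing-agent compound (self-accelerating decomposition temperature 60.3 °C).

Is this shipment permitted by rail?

Self-accelerating decomposition temperature 60.3 °C meets the Category SR criterion (Self-Reactive), so the blowing-agent compound is Category SR.
Category SR quantity: three 303 g packs = 909 g.
That is within the Category SR rail limit of 1 kg.

Yes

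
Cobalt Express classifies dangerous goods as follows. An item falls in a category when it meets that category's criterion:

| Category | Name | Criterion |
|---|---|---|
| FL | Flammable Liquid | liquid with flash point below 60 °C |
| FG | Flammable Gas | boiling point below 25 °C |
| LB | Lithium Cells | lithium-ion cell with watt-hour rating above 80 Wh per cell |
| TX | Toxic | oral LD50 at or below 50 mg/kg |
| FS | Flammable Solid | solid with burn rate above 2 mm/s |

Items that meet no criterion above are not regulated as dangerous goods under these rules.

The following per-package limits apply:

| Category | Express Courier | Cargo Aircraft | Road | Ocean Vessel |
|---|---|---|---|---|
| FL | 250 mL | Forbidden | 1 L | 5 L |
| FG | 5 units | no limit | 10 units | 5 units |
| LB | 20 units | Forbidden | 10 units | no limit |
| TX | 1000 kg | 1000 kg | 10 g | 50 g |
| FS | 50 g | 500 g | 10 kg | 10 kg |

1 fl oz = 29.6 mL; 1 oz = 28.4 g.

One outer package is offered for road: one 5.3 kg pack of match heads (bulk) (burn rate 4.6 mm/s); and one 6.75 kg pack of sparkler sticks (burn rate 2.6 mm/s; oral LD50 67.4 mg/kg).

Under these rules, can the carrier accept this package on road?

No

The match heads (bulk) have burn rate 4.6 mm/s, which is > 2 mm/s, so they are Category FS (Flammable Solid).
With burn rate 2.6 mm/s (> 2 mm/s), the sparkler sticks fall in Category FS.
Total Category FS: 5.3 kg + 6.75 kg = 12.05 kg.
That exceeds the Category FS road limit of 10 kg.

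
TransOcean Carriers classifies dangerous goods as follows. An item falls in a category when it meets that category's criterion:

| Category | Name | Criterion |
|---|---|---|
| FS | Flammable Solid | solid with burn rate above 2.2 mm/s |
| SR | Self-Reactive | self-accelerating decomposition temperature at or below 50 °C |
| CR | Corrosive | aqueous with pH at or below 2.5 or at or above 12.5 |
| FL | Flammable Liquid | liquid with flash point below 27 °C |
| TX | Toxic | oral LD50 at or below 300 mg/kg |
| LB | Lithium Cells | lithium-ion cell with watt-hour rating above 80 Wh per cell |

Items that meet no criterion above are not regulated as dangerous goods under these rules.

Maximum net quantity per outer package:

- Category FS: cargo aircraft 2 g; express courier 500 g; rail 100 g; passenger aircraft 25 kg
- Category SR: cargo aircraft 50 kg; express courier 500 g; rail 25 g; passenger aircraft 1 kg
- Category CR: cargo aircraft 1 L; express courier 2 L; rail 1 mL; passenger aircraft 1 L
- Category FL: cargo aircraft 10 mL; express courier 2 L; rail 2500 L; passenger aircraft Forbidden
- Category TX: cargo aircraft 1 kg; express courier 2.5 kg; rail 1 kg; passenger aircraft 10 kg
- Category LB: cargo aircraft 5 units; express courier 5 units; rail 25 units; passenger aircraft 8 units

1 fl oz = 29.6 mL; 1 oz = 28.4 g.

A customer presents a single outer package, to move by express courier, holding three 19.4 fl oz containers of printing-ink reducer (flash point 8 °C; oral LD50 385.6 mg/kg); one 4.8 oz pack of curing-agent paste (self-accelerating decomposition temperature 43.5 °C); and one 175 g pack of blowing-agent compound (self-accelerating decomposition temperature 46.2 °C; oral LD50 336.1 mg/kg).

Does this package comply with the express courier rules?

With flash point 8 °C (< 27 °C), the printing-ink reducer falls in Category FL.
With self-accelerating decomposition temperature 43.5 °C (≤ 50 °C), the curing-agent paste falls in Category SR.
With self-accelerating decomposition temperature 46.2 °C (≤ 50 °C), the blowing-agent compound falls in Category SR.
Category SR net quantity: (one 4.8 oz pack = 136.32 g) + 175 g = 311.32 g.
311.32 g ≤ 500 g (express courier limit, Category SR) — within limit.
Category FL quantity: three 19.4 fl oz containers = 1722.72 mL.
That is within the Category FL express courier limit of 2 L.
Every hazard category is within its express courier limit and no segregation rule is violated.

Yes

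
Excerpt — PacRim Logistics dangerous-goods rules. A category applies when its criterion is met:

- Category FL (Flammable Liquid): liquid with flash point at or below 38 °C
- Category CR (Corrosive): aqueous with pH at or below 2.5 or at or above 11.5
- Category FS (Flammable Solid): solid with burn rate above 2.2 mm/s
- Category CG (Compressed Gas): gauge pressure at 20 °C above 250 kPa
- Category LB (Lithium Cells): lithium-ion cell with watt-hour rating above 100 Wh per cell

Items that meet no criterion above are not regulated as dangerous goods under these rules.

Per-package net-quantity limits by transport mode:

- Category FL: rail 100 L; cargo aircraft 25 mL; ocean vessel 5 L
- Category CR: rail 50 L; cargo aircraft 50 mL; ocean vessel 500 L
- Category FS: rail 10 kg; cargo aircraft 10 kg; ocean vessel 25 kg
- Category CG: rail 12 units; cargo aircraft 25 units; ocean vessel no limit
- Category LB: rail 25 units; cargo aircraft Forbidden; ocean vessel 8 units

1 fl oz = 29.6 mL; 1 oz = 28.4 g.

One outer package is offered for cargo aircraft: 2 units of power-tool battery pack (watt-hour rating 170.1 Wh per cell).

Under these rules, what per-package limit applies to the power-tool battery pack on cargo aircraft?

Forbidden

Power-tool battery pack: watt-hour rating 170.1 Wh per cell > 100 Wh per cell → Category LB (Lithium Cells).
The cargo aircraft limit for Category LB is Forbidden.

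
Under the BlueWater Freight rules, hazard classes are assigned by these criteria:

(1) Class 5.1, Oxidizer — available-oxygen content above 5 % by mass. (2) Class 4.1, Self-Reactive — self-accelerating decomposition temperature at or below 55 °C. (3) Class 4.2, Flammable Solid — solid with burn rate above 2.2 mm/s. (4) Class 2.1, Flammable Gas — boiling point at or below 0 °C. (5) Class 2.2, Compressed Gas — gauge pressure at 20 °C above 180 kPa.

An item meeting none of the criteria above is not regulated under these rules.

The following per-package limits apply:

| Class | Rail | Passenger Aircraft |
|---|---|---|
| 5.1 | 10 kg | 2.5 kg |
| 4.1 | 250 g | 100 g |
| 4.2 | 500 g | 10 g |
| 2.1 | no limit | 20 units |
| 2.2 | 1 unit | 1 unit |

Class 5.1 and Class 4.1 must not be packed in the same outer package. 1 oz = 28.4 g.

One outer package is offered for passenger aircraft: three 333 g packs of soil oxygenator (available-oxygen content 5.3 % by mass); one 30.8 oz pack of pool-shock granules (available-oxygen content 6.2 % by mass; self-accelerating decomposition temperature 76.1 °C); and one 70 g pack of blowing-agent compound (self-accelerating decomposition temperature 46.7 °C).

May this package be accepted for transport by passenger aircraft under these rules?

No

With available-oxygen content 5.3 % by mass (> 5 % by mass), the soil oxygenator falls in Class 5.1.
With available-oxygen content 6.2 % by mass (> 5 % by mass), the pool-shock granules fall in Class 5.1.
Blowing-agent compound: self-accelerating decomposition temperature 46.7 °C ≤ 55 °C → Class 4.1 (Self-Reactive).
Total Class 5.1: (three 333 g packs = 999 g) + (one 30.8 oz pack = 874.72 g) = 1873.72 g.
1873.72 g ≤ 2.5 kg (passenger aircraft limit, Class 5.1) — within limit.
Class 4.1 quantity: 70 g.
70 g is within the passenger aircraft limit of 100 g for Class 4.1.
Class 5.1 and Class 4.1 may not share an outer package.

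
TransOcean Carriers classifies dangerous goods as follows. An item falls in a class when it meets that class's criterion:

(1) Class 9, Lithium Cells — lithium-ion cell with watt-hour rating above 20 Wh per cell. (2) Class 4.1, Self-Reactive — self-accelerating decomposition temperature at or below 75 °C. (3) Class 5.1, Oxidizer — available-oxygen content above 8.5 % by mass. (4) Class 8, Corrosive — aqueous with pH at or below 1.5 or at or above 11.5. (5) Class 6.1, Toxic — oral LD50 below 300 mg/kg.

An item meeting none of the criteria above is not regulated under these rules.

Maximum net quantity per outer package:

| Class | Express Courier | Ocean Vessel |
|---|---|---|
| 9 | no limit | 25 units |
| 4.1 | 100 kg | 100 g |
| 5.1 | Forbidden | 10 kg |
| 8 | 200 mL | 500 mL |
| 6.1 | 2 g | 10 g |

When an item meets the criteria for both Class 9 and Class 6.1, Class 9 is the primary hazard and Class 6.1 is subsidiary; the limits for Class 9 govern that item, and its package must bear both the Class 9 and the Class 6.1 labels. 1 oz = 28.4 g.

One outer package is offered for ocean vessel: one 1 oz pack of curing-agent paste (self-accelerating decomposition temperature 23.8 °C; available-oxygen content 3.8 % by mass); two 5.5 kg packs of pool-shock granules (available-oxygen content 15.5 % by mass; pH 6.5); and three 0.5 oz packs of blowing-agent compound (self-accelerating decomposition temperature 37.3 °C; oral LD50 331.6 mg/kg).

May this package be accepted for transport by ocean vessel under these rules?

The curing-agent paste has self-accelerating decomposition temperature 23.8 °C, which is ≤ 75 °C, so it is Class 4.1 (Self-Reactive).
With available-oxygen content 15.5 % by mass (> 8.5 % by mass), the pool-shock granules fall in Class 5.1.
The blowing-agent compound has self-accelerating decomposition temperature 37.3 °C, which is ≤ 75 °C, so it is Class 4.1 (Self-Reactive).
Class 4.1 net quantity: (one 1 oz pack = 28.4 g) + (three 0.5 oz packs = 42.6 g) = 71 g.
That is within the Class 4.1 ocean vessel limit of 100 g.
Class 5.1 quantity: two 5.5 kg packs = 11 kg.
That exceeds the Class 5.1 ocean vessel limit of 10 kg.

No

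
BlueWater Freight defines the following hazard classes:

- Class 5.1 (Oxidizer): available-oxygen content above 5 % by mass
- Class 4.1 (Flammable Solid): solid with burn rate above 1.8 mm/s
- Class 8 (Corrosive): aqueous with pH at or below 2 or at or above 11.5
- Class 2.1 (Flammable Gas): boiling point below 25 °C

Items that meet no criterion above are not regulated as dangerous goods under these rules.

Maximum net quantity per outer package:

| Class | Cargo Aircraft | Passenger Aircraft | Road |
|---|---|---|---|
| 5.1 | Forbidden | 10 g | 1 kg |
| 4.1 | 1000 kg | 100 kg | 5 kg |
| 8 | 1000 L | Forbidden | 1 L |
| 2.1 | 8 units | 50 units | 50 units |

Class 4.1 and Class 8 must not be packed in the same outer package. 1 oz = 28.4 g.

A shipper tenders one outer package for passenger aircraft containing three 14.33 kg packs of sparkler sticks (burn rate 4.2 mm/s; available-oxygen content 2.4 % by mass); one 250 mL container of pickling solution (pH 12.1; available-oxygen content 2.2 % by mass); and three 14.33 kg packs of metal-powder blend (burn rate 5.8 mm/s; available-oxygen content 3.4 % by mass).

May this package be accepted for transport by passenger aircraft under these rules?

No

Burn rate 4.2 mm/s meets the Class 4.1 criterion (Flammable Solid), so the sparkler sticks are Class 4.1.
With pH 12.1 (≥ 11.5), the pickling solution falls in Class 8.
Burn rate 5.8 mm/s meets the Class 4.1 criterion (Flammable Solid), so the metal-powder blend is Class 4.1.
Total Class 4.1: (three 14.33 kg packs = 42.99 kg) + (three 14.33 kg packs = 42.99 kg) = 85.98 kg.
85.98 kg is within the passenger aircraft limit of 100 kg for Class 4.1.
Class 8 quantity: 250 mL.
By passenger aircraft, Class 8 is Forbidden regardless of quantity.
Class 4.1 and Class 8 may not share an outer package.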